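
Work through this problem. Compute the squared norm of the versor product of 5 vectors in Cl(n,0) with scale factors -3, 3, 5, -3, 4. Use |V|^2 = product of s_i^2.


Each vector v_i has |v_i|^2 = s_i^2
Squared scales: (-3)^2 = 9, 3^2 = 9, 5^2 = 25, (-3)^2 = 9, 4^2 = 16
|V|^2 = 9 * 9 * 25 * 9 * 16
= 291600


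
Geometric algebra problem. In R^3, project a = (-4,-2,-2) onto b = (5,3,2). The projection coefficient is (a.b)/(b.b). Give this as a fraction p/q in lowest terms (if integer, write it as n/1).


Projection coefficient = (a . b) / (b . b)
a . b = (-4)*5 + (-2)*3 + (-2)*2
= -20 + (-6) + (-4) = -30
b . b = 5^2 + 3^2 + 2^2
= 25 + 9 + 4 = 38
Coefficient = -30/38
In lowest terms: -15/19


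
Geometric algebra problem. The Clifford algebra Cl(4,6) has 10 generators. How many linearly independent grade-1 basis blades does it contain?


Number of grade-k basis blades in Cl(p,q) with n = p + q is C(n, k).
n = 4 + 6 = 10
C(10, 1) = 10! / (1! * 9!)
= 3628800 / (1 * 362880)
= 10


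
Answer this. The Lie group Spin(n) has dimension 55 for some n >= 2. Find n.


dim Spin(n) = dim so(n) = n(n-1)/2.
Solve n(n-1)/2 = 55, i.e. n^2 - n - 110 = 0.
Discriminant = 1 + 8*55 = 441
n = (1 + sqrt(441))/2 = (1 + 21)/2 = 11


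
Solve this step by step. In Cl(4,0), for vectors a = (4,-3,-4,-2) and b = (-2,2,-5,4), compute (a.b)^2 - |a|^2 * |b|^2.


a . b = 4*(-2) + (-3)*2 + (-4)*(-5) + (-2)*4
= -8 + (-6) + 20 + (-8) = -2
|a|^2 = 4^2 + (-3)^2 + (-4)^2 + (-2)^2 = 45
|b|^2 = (-2)^2 + 2^2 + (-5)^2 + 4^2 = 49
(a.b)^2 = (-2)^2 = 4
|a|^2 * |b|^2 = 45 * 49 = 2205
Result = 4 - 2205 = -2201


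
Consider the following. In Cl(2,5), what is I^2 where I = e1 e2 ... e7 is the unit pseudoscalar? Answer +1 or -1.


The pseudoscalar I = e1...e_n (product of all n generators) of Cl(p,q) satisfies I^2 = (-1)^(q + n(n-1)/2).
p = 2, q = 5, n = p + q = 7
n(n-1)/2 = 7 * 6 / 2 = 21
Exponent = q + n(n-1)/2 = 5 + 21 = 26
I^2 = (-1)^26 = +1


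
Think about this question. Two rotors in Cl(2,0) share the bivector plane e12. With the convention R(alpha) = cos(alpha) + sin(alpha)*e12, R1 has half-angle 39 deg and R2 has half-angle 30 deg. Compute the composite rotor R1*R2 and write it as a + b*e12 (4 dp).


Same-plane rotors commute and their half-angles add:
R1*R2 = cos(a1 + a2) + sin(a1 + a2)*e12.
a1 + a2 = 39 + 30 = 69 deg
cos(69 deg) = 0.3584
sin(69 deg) = 0.9336
R1*R2 = 0.3584 + 0.9336*e12


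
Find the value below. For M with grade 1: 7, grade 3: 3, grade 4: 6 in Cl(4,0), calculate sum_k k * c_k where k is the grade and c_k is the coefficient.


Grade-weighted sum = sum of grade_k * coefficient_k
1*7 = 7
3*3 = 9
4*6 = 24
Total = 7 + 9 + 24 = 40


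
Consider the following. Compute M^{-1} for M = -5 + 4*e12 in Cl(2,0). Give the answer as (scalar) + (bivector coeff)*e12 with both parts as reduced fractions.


M = -5 + 4*e12, where e12^2 = -1.
Since M commutes with its reverse ~M = a - b*e12, M * ~M = a^2 - b^2*e12^2 = a^2 + b^2.
So M^{-1} = ~M / (a^2 + b^2) = (a - b*e12)/(a^2 + b^2).
a^2 + b^2 = 25 + 16 = 41
Scalar part = -5/41 = -5/41
Bivector coeff = -4/41 = -4/41
M^{-1} = -5/41 - 4/41*e12


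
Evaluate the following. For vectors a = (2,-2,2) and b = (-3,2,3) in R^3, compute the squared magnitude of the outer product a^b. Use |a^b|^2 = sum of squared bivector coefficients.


a wedge b = (a1*b2 - a2*b1)*e12 + (a1*b3 - a3*b1)*e13 + (a2*b3 - a3*b2)*e23
e12 coeff: 2*2 - (-2)*(-3) = 4 - 6 = -2
e13 coeff: 2*3 - 2*(-3) = 6 - (-6) = 12
e23 coeff: (-2)*3 - 2*2 = -6 - 4 = -10
|a wedge b|^2 = (-2)^2 + 12^2 + (-10)^2
= 4 + 144 + 100
= 248


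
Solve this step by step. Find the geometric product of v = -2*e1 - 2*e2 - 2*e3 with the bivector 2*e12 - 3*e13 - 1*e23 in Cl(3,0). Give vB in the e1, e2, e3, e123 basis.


vB has grade-1 (vector) and grade-3 (trivector) parts: vB = (v _| B) + (v ^ B).
Vector part <vB>_1:
  e1: -v2*b12 - v3*b13 = -(-2)*(2) - (-2)*(-3) = -2
  e2: v1*b12 - v3*b23 = (-2)*(2) - (-2)*(-1) = -6
  e3: v1*b13 + v2*b23 = (-2)*(-3) + (-2)*(-1) = 8
Trivector part <vB>_3:
  e123: v1*b23 - v2*b13 + v3*b12 = (-2)*(-1) - (-2)*(-3) + (-2)*(2) = -8
vB = -2*e1 - 6*e2 + 8*e3 - 8*e123


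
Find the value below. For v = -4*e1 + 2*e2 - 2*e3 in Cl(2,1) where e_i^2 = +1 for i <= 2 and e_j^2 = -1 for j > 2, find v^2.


v^2 = sum of c_i^2 * e_i^2
Positive signature terms (e_i^2 = +1): (-4)^2 + 2^2 = 20
Negative signature terms (e_j^2 = -1): (-2)^2 = 4
v^2 = 20 - 4 = 16


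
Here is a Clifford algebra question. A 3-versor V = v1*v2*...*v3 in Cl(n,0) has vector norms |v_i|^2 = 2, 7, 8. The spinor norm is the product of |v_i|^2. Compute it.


Spinor norm N(V) = |v1|^2 * |v2|^2 * ... * |v3|^2
= 2 * 7 * 8
Running product: 2, 14, 112
N(V) = 112


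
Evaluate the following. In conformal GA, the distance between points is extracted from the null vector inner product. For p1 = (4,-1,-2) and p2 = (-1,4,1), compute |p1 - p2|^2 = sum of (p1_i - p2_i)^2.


p1 - p2 = (5, -5, -3)
|p1 - p2|^2 = 5^2 + (-5)^2 + (-3)^2
= 25 + 25 + 9
= 59


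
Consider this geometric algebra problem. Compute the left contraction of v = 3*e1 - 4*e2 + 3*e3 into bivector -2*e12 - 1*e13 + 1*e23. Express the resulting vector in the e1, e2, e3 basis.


Left contraction v _| B = <vB>_1 (grade-1 part of the geometric product vB).
Using e1_|e12 = e2, e2_|e12 = -e1, e1_|e13 = e3, e3_|e13 = -e1, e2_|e23 = e3, e3_|e23 = -e2:
e1 coeff: -v2*b12 - v3*b13 = -(-4)*(-2) - (3)*(-1) = -5
e2 coeff: v1*b12 - v3*b23 = (3)*(-2) - (3)*(1) = -9
e3 coeff: v1*b13 + v2*b23 = (3)*(-1) + (-4)*(1) = -7
v _| B = -5*e1 - 9*e2 - 7*e3


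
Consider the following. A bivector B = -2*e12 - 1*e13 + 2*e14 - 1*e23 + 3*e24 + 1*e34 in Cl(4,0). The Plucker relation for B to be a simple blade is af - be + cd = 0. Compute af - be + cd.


Plucker relation: af - be + cd
a*f = (-2)*1 = -2
b*e = (-1)*3 = -3
c*d = 2*(-1) = -2
af - be + cd = -2 - (-3) + (-2)
= -1


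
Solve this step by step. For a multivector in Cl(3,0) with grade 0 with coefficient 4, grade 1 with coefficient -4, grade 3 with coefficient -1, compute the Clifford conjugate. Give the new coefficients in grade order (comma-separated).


Clifford conjugate sign for grade k: (-1)^(k(k+1)/2)
Grade 0: (-1)^(0*1/2) = (-1)^0 = 1, coeff 4 -> 4
Grade 1: (-1)^(1*2/2) = (-1)^1 = -1, coeff -4 -> 4
Grade 3: (-1)^(3*4/2) = (-1)^6 = 1, coeff -1 -> -1
Conjugated coefficients: 4, 4, -1


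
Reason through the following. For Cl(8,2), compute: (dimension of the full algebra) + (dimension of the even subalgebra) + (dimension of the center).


n = 8 + 2 = 10
Total dim = 2^10 = 1024
Even subalgebra dim = 2^9 = 512
n is even, so center dim = 1
Sum = 1024 + 512 + 1 = 1537


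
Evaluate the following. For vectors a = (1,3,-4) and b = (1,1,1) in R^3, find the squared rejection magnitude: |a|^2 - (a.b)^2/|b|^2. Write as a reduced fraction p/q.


|a|^2 = 1^2 + 3^2 + (-4)^2 = 26
|b|^2 = 1^2 + 1^2 + 1^2 = 3
a . b = 1*1 + 3*1 + (-4)*1 = 0
(a.b)^2 = 0^2 = 0
|rej|^2 = 26 - 0/3
= (78 - 0)/3
= 78/3
In lowest terms: 26/1


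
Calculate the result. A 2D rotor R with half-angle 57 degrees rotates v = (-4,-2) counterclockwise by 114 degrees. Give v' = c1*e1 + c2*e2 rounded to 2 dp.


Rotor R = cos(57deg) - sin(57deg)*e12
Rotation angle theta = 2 * 57 = 114 degrees
v' = R*v*~R rotates v by theta.
cos(114deg) = -0.4067, sin(114deg) = 0.9135
v'_1 = -4*cos(114deg) - (-2)*sin(114deg)
= -4*(-0.4067) - (-2)*0.9135
= 3.45
v'_2 = -4*sin(114deg) + (-2)*cos(114deg)
= -4*0.9135 + (-2)*(-0.4067)
= -2.84
v' = 3.45*e1 - 2.84*e2


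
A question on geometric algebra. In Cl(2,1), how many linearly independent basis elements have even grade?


Even subalgebra dimension = 2^(n-1)
n = 2 + 1 = 3
2^(3 - 1) = 2^2 = 4
Verification: sum of C(3,k) for even k = 1 + 3 = 4
Result = 4


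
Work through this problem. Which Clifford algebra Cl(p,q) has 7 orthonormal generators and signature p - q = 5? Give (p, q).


We need p + q = 7 and p - q = 5.
Adding: 2p = 7 + 5 = 12, so p = 6.
Then q = 7 - 6 = 1.
(p, q) = (6, 1)


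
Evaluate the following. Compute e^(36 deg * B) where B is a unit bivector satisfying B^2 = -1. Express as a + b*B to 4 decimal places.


For a unit bivector B with B^2 = -1, the exponential series gives
e^(theta*B) = cos(theta) + sin(theta)*B (the GA analogue of Euler's formula).
theta = 36 degrees = 0.628319 rad
cos(36 deg) = 0.8090
sin(36 deg) = 0.5878
exp(theta*B) = 0.8090 + 0.5878*B


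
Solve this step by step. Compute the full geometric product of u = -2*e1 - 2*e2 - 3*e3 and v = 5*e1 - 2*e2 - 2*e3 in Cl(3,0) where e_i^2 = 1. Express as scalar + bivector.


In Cl(3,0): e_i^2 = 1, e_ie_j = -e_je_i for i != j.
Scalar part = u . v = (-2)*5 + (-2)*(-2) + (-3)*(-2)
= -10 + 4 + 6 = 0
e12 coeff = (-2)*(-2) - (-2)*5 = 4 - (-10) = 14
e13 coeff = (-2)*(-2) - (-3)*5 = 4 - (-15) = 19
e23 coeff = (-2)*(-2) - (-3)*(-2) = 4 - 6 = -2
uv = 0 + 14*e12 + 19*e13 - 2*e23


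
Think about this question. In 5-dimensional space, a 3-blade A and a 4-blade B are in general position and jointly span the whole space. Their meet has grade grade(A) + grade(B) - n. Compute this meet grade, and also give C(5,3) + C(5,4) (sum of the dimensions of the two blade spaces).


Meet grade = grade(A) + grade(B) - n
= 3 + 4 - 5 = 2
C(5,3) = 10
C(5,4) = 5
dim_A + dim_B = 10 + 5 = 15


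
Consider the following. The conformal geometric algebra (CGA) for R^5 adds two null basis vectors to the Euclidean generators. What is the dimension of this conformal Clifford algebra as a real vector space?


The conformal model of R^5 uses Cl(6,1): the 5 Euclidean generators plus two extra orthogonal generators e+ (e+^2 = +1) and e- (e-^2 = -1), from which the null vectors e0, einf are built.
Number of generators m = 5 + 2 = 7.
dim Cl(p,q) = 2^m = 2^7 = 128


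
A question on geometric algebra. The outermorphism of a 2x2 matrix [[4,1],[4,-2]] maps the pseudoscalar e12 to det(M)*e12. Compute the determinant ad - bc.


The outermorphism of a linear map f sends e1^e2 to f(e1)^f(e2).
f(e1) = 4*e1 + 4*e2
f(e2) = 1*e1 - 2*e2
f(e1) ^ f(e2) = (4*e1 + 4*e2) ^ (1*e1 - 2*e2)
= 4*(-2)*e12 + 4*1*e21
= (-8 - 4)*e12
= -12*e12
Coefficient = -12


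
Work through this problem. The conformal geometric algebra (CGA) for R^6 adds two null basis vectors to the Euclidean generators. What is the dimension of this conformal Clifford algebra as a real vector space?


The conformal model of R^6 uses Cl(7,1): the 6 Euclidean generators plus two extra orthogonal generators e+ (e+^2 = +1) and e- (e-^2 = -1), from which the null vectors e0, einf are built.
Number of generators m = 6 + 2 = 8.
dim Cl(p,q) = 2^m = 2^8 = 256


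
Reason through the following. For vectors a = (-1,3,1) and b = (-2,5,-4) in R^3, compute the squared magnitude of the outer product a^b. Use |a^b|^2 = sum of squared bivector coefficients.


a wedge b = (a1*b2 - a2*b1)*e12 + (a1*b3 - a3*b1)*e13 + (a2*b3 - a3*b2)*e23
e12 coeff: (-1)*5 - 3*(-2) = -5 - (-6) = 1
e13 coeff: (-1)*(-4) - 1*(-2) = 4 - (-2) = 6
e23 coeff: 3*(-4) - 1*5 = -12 - 5 = -17
|a wedge b|^2 = 1^2 + 6^2 + (-17)^2
= 1 + 36 + 289
= 326


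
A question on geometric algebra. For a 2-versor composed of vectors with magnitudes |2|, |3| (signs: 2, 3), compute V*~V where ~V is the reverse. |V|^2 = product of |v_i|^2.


Each vector v_i has |v_i|^2 = s_i^2
Squared scales: 2^2 = 4, 3^2 = 9
|V|^2 = 4 * 9
= 36


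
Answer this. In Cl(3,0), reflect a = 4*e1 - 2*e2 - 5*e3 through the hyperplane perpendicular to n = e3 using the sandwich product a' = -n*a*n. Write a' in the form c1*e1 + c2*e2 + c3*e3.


Reflection formula: a' = -n*a*n, with n = e3 (unit vector, n^2 = 1).
For reflection through hyperplane perp to e3:
The component along e3 flips sign, others stay.
a = (4, -2, -5)
a' = (4, -2, 5)
a' = 4*e1 - 2*e2 + 5*e3


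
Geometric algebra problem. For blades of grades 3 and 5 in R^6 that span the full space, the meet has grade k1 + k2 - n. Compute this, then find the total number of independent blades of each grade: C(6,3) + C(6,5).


Meet grade = grade(A) + grade(B) - n
= 3 + 5 - 6 = 2
C(6,3) = 20
C(6,5) = 6
dim_A + dim_B = 20 + 6 = 26


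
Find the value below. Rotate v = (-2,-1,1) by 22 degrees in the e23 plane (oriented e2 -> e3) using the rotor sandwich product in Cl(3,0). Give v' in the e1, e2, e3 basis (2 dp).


Rotor R = cos(11deg) - sin(11deg)*e23
Rotation angle theta = 2 * 11 = 22 degrees in the e23 plane (e2 -> e3).
The component perpendicular to the plane (e1) is invariant: v'_1 = v1 = -2.00
cos(22deg) = 0.9272, sin(22deg) = 0.3746
v'_2 = v2*cos(theta) - v3*sin(theta) = -1*0.9272 - 1*0.3746 = -1.30
v'_3 = v2*sin(theta) + v3*cos(theta) = -1*0.3746 + 1*0.9272 = 0.55
v' = -2.00*e1 - 1.30*e2 + 0.55*e3


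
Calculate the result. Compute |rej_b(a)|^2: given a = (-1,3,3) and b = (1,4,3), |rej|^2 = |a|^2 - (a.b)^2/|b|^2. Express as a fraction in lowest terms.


|a|^2 = (-1)^2 + 3^2 + 3^2 = 19
|b|^2 = 1^2 + 4^2 + 3^2 = 26
a . b = (-1)*1 + 3*4 + 3*3 = 20
(a.b)^2 = 20^2 = 400
|rej|^2 = 19 - 400/26
= (494 - 400)/26
= 94/26
In lowest terms: 47/13


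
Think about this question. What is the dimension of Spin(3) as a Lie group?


Spin(n) double-covers SO(n); both have Lie algebra so(n) of dimension n(n-1)/2.
n = 3
n(n-1) = 3 * 2 = 6
dim Spin(3) = 6/2 = 3


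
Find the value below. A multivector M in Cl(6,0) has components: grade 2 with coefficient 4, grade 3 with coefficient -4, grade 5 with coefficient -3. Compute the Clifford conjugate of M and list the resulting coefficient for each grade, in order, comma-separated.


Clifford conjugate sign for grade k: (-1)^(k(k+1)/2)
Grade 2: (-1)^(2*3/2) = (-1)^3 = -1, coeff 4 -> -4
Grade 3: (-1)^(3*4/2) = (-1)^6 = 1, coeff -4 -> -4
Grade 5: (-1)^(5*6/2) = (-1)^15 = -1, coeff -3 -> 3
Conjugated coefficients: -4, -4, 3


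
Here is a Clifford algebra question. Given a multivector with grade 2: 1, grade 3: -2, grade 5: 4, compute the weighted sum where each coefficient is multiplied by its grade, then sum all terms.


Grade-weighted sum = sum of grade_k * coefficient_k
2*1 = 2
3*(-2) = -6
5*4 = 20
Total = 2 + (-6) + 20 = 16


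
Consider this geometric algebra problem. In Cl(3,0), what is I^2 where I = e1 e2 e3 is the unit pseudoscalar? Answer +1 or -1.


The pseudoscalar I = e1...e_n (product of all n generators) of Cl(p,q) satisfies I^2 = (-1)^(q + n(n-1)/2).
p = 3, q = 0, n = p + q = 3
n(n-1)/2 = 3 * 2 / 2 = 3
Exponent = q + n(n-1)/2 = 0 + 3 = 3
I^2 = (-1)^3 = -1


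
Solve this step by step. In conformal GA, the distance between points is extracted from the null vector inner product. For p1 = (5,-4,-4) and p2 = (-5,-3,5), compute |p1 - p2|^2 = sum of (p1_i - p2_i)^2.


p1 - p2 = (10, -1, -9)
|p1 - p2|^2 = 10^2 + (-1)^2 + (-9)^2
= 100 + 1 + 81
= 182


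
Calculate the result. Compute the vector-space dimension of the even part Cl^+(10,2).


Even subalgebra dimension = 2^(n-1)
n = 10 + 2 = 12
2^(12 - 1) = 2^11 = 2048
Verification: sum of C(12,k) for even k = 1 + 66 + 495 + 924 + 495 + 66 + 1 = 2048
Result = 2048


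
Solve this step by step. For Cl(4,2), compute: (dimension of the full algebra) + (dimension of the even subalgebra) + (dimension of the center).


n = 4 + 2 = 6
Total dim = 2^6 = 64
Even subalgebra dim = 2^5 = 32
n is even, so center dim = 1
Sum = 64 + 32 + 1 = 97


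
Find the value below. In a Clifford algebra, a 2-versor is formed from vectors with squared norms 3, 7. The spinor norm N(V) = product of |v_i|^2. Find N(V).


Spinor norm N(V) = |v1|^2 * |v2|^2 * ... * |v2|^2
= 3 * 7
Running product: 3, 21
N(V) = 21


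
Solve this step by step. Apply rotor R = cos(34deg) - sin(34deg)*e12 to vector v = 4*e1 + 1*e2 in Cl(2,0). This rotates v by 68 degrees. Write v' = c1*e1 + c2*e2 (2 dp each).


Rotor R = cos(34deg) - sin(34deg)*e12
Rotation angle theta = 2 * 34 = 68 degrees
v' = R*v*~R rotates v by theta.
cos(68deg) = 0.3746, sin(68deg) = 0.9272
v'_1 = 4*cos(68deg) - 1*sin(68deg)
= 4*0.3746 - 1*0.9272
= 0.57
v'_2 = 4*sin(68deg) + 1*cos(68deg)
= 4*0.9272 + 1*0.3746
= 4.08
v' = 0.57*e1 + 4.08*e2


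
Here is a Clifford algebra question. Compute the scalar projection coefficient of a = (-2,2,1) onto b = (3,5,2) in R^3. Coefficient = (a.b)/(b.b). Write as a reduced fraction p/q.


Projection coefficient = (a . b) / (b . b)
a . b = (-2)*3 + 2*5 + 1*2
= -6 + 10 + 2 = 6
b . b = 3^2 + 5^2 + 2^2
= 9 + 25 + 4 = 38
Coefficient = 6/38
In lowest terms: 3/19


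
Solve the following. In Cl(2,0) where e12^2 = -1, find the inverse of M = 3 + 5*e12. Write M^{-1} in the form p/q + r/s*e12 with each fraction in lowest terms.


M = 3 + 5*e12, where e12^2 = -1.
Since M commutes with its reverse ~M = a - b*e12, M * ~M = a^2 - b^2*e12^2 = a^2 + b^2.
So M^{-1} = ~M / (a^2 + b^2) = (a - b*e12)/(a^2 + b^2).
a^2 + b^2 = 9 + 25 = 34
Scalar part = 3/34 = 3/34
Bivector coeff = -5/34 = -5/34
M^{-1} = 3/34 - 5/34*e12


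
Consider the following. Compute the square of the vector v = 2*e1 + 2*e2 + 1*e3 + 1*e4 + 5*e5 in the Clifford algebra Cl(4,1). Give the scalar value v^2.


v^2 = sum of c_i^2 * e_i^2
Positive signature terms (e_i^2 = +1): 2^2 + 2^2 + 1^2 + 1^2 = 10
Negative signature terms (e_j^2 = -1): 5^2 = 25
v^2 = 10 - 25 = -15


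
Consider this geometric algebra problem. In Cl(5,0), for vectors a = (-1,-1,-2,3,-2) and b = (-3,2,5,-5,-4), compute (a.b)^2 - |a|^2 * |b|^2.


a . b = (-1)*(-3) + (-1)*2 + (-2)*5 + 3*(-5) + (-2)*(-4)
= 3 + (-2) + (-10) + (-15) + 8 = -16
|a|^2 = (-1)^2 + (-1)^2 + (-2)^2 + 3^2 + (-2)^2 = 19
|b|^2 = (-3)^2 + 2^2 + 5^2 + (-5)^2 + (-4)^2 = 79
(a.b)^2 = (-16)^2 = 256
|a|^2 * |b|^2 = 19 * 79 = 1501
Result = 256 - 1501 = -1245


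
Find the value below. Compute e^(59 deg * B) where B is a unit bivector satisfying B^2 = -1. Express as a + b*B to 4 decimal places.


For a unit bivector B with B^2 = -1, the exponential series gives
e^(theta*B) = cos(theta) + sin(theta)*B (the GA analogue of Euler's formula).
theta = 59 degrees = 1.029744 rad
cos(59 deg) = 0.5150
sin(59 deg) = 0.8572
exp(theta*B) = 0.5150 + 0.8572*B


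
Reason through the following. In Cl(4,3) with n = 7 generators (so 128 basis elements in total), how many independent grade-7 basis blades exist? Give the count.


Number of grade-k basis blades in Cl(p,q) with n = p + q is C(n, k).
n = 4 + 3 = 7
C(7, 7) = 7! / (7! * 0!)
= 5040 / (5040 * 1)
= 1


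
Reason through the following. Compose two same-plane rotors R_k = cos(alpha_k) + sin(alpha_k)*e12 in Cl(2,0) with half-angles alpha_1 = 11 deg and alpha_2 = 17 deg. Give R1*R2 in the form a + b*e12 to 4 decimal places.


Same-plane rotors commute and their half-angles add:
R1*R2 = cos(a1 + a2) + sin(a1 + a2)*e12.
a1 + a2 = 11 + 17 = 28 deg
cos(28 deg) = 0.8829
sin(28 deg) = 0.4695
R1*R2 = 0.8829 + 0.4695*e12


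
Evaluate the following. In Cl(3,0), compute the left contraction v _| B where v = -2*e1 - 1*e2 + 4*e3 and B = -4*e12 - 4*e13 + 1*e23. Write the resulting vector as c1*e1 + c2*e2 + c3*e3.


Left contraction v _| B = <vB>_1 (grade-1 part of the geometric product vB).
Using e1_|e12 = e2, e2_|e12 = -e1, e1_|e13 = e3, e3_|e13 = -e1, e2_|e23 = e3, e3_|e23 = -e2:
e1 coeff: -v2*b12 - v3*b13 = -(-1)*(-4) - (4)*(-4) = 12
e2 coeff: v1*b12 - v3*b23 = (-2)*(-4) - (4)*(1) = 4
e3 coeff: v1*b13 + v2*b23 = (-2)*(-4) + (-1)*(1) = 7
v _| B = 12*e1 + 4*e2 + 7*e3


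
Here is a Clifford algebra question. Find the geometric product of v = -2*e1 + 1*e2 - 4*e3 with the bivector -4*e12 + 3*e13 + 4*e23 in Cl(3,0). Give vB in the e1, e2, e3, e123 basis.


vB has grade-1 (vector) and grade-3 (trivector) parts: vB = (v _| B) + (v ^ B).
Vector part <vB>_1:
  e1: -v2*b12 - v3*b13 = -(1)*(-4) - (-4)*(3) = 16
  e2: v1*b12 - v3*b23 = (-2)*(-4) - (-4)*(4) = 24
  e3: v1*b13 + v2*b23 = (-2)*(3) + (1)*(4) = -2
Trivector part <vB>_3:
  e123: v1*b23 - v2*b13 + v3*b12 = (-2)*(4) - (1)*(3) + (-4)*(-4) = 5
vB = 16*e1 + 24*e2 - 2*e3 + 5*e123


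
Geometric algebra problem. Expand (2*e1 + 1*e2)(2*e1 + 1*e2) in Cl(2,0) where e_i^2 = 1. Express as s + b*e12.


Expand: (2*e1 + 1*e2)(2*e1 + 1*e2)
= 2*2*e1e1 + 2*1*e1e2 + 1*2*e2e1 + 1*1*e2e2
Using e1^2 = e2^2 = 1, e2e1 = -e1e2:
Scalar part s = 2*2 + 1*1 = 4 + 1 = 5
Bivector part b = 2*1 - 1*2 = 2 - 2 = 0
uv = 5 + 0*e12


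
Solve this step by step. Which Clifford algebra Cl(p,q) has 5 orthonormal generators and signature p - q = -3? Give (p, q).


We need p + q = 5 and p - q = -3.
Adding: 2p = 5 + (-3) = 2, so p = 1.
Then q = 5 - 1 = 4.
(p, q) = (1, 4)


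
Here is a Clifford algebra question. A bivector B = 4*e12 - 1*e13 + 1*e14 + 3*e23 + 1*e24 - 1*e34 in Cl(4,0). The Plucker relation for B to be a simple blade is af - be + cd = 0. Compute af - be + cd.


Plucker relation: af - be + cd
a*f = 4*(-1) = -4
b*e = (-1)*1 = -1
c*d = 1*3 = 3
af - be + cd = -4 - (-1) + 3
= 0


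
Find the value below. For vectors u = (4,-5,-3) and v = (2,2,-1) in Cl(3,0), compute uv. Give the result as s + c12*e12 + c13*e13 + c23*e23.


In Cl(3,0): e_i^2 = 1, e_ie_j = -e_je_i for i != j.
Scalar part = u . v = 4*2 + (-5)*2 + (-3)*(-1)
= 8 + (-10) + 3 = 1
e12 coeff = 4*2 - (-5)*2 = 8 - (-10) = 18
e13 coeff = 4*(-1) - (-3)*2 = -4 - (-6) = 2
e23 coeff = (-5)*(-1) - (-3)*2 = 5 - (-6) = 11
uv = 1 + 18*e12 + 2*e13 + 11*e23


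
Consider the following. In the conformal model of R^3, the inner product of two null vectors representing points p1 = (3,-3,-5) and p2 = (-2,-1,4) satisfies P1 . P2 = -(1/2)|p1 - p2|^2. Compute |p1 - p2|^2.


p1 - p2 = (5, -2, -9)
|p1 - p2|^2 = 5^2 + (-2)^2 + (-9)^2
= 25 + 4 + 81
= 110


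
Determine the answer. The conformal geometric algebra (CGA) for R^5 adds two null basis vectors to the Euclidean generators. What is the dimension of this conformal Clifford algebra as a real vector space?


The conformal model of R^5 uses Cl(6,1): the 5 Euclidean generators plus two extra orthogonal generators e+ (e+^2 = +1) and e- (e-^2 = -1), from which the null vectors e0, einf are built.
Number of generators m = 5 + 2 = 7.
dim Cl(p,q) = 2^m = 2^7 = 128


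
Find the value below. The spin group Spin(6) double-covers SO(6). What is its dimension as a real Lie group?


Spin(n) double-covers SO(n); both have Lie algebra so(n) of dimension n(n-1)/2.
n = 6
n(n-1) = 6 * 5 = 30
dim Spin(6) = 30/2 = 15


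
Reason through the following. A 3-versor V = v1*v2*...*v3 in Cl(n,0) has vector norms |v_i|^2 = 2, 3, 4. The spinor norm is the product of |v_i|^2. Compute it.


Spinor norm N(V) = |v1|^2 * |v2|^2 * ... * |v3|^2
= 2 * 3 * 4
Running product: 2, 6, 24
N(V) = 24


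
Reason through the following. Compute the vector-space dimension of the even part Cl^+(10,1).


Even subalgebra dimension = 2^(n-1)
n = 10 + 1 = 11
2^(11 - 1) = 2^10 = 1024
Verification: sum of C(11,k) for even k = 1 + 55 + 330 + 462 + 165 + 11 = 1024
Result = 1024


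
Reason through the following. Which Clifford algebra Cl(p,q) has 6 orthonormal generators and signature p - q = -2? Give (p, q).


We need p + q = 6 and p - q = -2.
Adding: 2p = 6 + (-2) = 4, so p = 2.
Then q = 6 - 2 = 4.
(p, q) = (2, 4)


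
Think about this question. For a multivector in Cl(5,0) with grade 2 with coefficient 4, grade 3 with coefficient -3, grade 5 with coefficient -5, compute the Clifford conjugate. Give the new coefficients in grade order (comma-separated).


Clifford conjugate sign for grade k: (-1)^(k(k+1)/2)
Grade 2: (-1)^(2*3/2) = (-1)^3 = -1, coeff 4 -> -4
Grade 3: (-1)^(3*4/2) = (-1)^6 = 1, coeff -3 -> -3
Grade 5: (-1)^(5*6/2) = (-1)^15 = -1, coeff -5 -> 5
Conjugated coefficients: -4, -3, 5


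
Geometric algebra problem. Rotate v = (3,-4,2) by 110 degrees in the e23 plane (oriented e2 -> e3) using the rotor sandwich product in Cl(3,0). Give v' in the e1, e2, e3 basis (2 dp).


Rotor R = cos(55deg) - sin(55deg)*e23
Rotation angle theta = 2 * 55 = 110 degrees in the e23 plane (e2 -> e3).
The component perpendicular to the plane (e1) is invariant: v'_1 = v1 = 3.00
cos(110deg) = -0.3420, sin(110deg) = 0.9397
v'_2 = v2*cos(theta) - v3*sin(theta) = -4*(-0.3420) - 2*0.9397 = -0.51
v'_3 = v2*sin(theta) + v3*cos(theta) = -4*0.9397 + 2*(-0.3420) = -4.44
v' = 3.00*e1 - 0.51*e2 - 4.44*e3


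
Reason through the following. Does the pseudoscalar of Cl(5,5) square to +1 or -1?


The pseudoscalar I = e1...e_n (product of all n generators) of Cl(p,q) satisfies I^2 = (-1)^(q + n(n-1)/2).
p = 5, q = 5, n = p + q = 10
n(n-1)/2 = 10 * 9 / 2 = 45
Exponent = q + n(n-1)/2 = 5 + 45 = 50
I^2 = (-1)^50 = +1


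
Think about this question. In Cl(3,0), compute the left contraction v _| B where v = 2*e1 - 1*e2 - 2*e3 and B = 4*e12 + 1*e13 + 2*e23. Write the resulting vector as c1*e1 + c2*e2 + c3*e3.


Left contraction v _| B = <vB>_1 (grade-1 part of the geometric product vB).
Using e1_|e12 = e2, e2_|e12 = -e1, e1_|e13 = e3, e3_|e13 = -e1, e2_|e23 = e3, e3_|e23 = -e2:
e1 coeff: -v2*b12 - v3*b13 = -(-1)*(4) - (-2)*(1) = 6
e2 coeff: v1*b12 - v3*b23 = (2)*(4) - (-2)*(2) = 12
e3 coeff: v1*b13 + v2*b23 = (2)*(1) + (-1)*(2) = 0
v _| B = 6*e1 + 12*e2 + 0*e3


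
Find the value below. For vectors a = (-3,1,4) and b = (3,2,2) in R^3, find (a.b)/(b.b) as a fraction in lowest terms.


Projection coefficient = (a . b) / (b . b)
a . b = (-3)*3 + 1*2 + 4*2
= -9 + 2 + 8 = 1
b . b = 3^2 + 2^2 + 2^2
= 9 + 4 + 4 = 17
Coefficient = 1/17
In lowest terms: 1/17


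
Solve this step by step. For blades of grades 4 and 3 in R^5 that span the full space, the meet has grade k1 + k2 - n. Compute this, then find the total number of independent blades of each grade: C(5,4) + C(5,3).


Meet grade = grade(A) + grade(B) - n
= 4 + 3 - 5 = 2
C(5,4) = 5
C(5,3) = 10
dim_A + dim_B = 5 + 10 = 15


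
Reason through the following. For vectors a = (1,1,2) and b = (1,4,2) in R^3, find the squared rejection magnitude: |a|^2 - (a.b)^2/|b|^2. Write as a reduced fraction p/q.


|a|^2 = 1^2 + 1^2 + 2^2 = 6
|b|^2 = 1^2 + 4^2 + 2^2 = 21
a . b = 1*1 + 1*4 + 2*2 = 9
(a.b)^2 = 9^2 = 81
|rej|^2 = 6 - 81/21
= (126 - 81)/21
= 45/21
In lowest terms: 15/7


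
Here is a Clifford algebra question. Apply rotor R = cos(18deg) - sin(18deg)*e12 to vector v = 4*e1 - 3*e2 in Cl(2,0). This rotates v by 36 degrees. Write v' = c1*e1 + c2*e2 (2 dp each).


Rotor R = cos(18deg) - sin(18deg)*e12
Rotation angle theta = 2 * 18 = 36 degrees
v' = R*v*~R rotates v by theta.
cos(36deg) = 0.8090, sin(36deg) = 0.5878
v'_1 = 4*cos(36deg) - (-3)*sin(36deg)
= 4*0.8090 - (-3)*0.5878
= 5.00
v'_2 = 4*sin(36deg) + (-3)*cos(36deg)
= 4*0.5878 + (-3)*0.8090
= -0.08
v' = 5.00*e1 - 0.08*e2


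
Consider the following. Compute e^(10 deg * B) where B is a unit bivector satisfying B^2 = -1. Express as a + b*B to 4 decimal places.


For a unit bivector B with B^2 = -1, the exponential series gives
e^(theta*B) = cos(theta) + sin(theta)*B (the GA analogue of Euler's formula).
theta = 10 degrees = 0.174533 rad
cos(10 deg) = 0.9848
sin(10 deg) = 0.1736
exp(theta*B) = 0.9848 + 0.1736*B


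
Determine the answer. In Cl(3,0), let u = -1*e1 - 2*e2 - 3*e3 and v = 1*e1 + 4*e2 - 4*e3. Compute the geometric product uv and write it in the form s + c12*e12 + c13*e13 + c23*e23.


In Cl(3,0): e_i^2 = 1, e_ie_j = -e_je_i for i != j.
Scalar part = u . v = (-1)*1 + (-2)*4 + (-3)*(-4)
= -1 + (-8) + 12 = 3
e12 coeff = (-1)*4 - (-2)*1 = -4 - (-2) = -2
e13 coeff = (-1)*(-4) - (-3)*1 = 4 - (-3) = 7
e23 coeff = (-2)*(-4) - (-3)*4 = 8 - (-12) = 20
uv = 3 - 2*e12 + 7*e13 + 20*e23


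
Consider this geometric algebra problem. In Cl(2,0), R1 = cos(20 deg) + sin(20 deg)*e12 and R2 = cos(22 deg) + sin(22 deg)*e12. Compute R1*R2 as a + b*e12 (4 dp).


Same-plane rotors commute and their half-angles add:
R1*R2 = cos(a1 + a2) + sin(a1 + a2)*e12.
a1 + a2 = 20 + 22 = 42 deg
cos(42 deg) = 0.7431
sin(42 deg) = 0.6691
R1*R2 = 0.7431 + 0.6691*e12


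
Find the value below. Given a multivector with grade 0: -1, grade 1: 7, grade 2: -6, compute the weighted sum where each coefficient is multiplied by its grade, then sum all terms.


Grade-weighted sum = sum of grade_k * coefficient_k
0*(-1) = 0
1*7 = 7
2*(-6) = -12
Total = 0 + 7 + (-12) = -5


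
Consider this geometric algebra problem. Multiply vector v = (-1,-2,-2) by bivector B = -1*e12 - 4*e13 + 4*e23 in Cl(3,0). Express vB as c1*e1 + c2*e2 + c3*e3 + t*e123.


vB has grade-1 (vector) and grade-3 (trivector) parts: vB = (v _| B) + (v ^ B).
Vector part <vB>_1:
  e1: -v2*b12 - v3*b13 = -(-2)*(-1) - (-2)*(-4) = -10
  e2: v1*b12 - v3*b23 = (-1)*(-1) - (-2)*(4) = 9
  e3: v1*b13 + v2*b23 = (-1)*(-4) + (-2)*(4) = -4
Trivector part <vB>_3:
  e123: v1*b23 - v2*b13 + v3*b12 = (-1)*(4) - (-2)*(-4) + (-2)*(-1) = -10
vB = -10*e1 + 9*e2 - 4*e3 - 10*e123


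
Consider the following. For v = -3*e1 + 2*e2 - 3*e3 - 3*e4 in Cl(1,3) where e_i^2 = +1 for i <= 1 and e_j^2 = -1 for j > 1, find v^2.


v^2 = sum of c_i^2 * e_i^2
Positive signature terms (e_i^2 = +1): (-3)^2 = 9
Negative signature terms (e_j^2 = -1): 2^2 + (-3)^2 + (-3)^2 = 22
v^2 = 9 - 22 = -13


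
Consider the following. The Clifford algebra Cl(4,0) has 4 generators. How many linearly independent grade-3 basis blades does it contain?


Number of grade-k basis blades in Cl(p,q) with n = p + q is C(n, k).
n = 4 + 0 = 4
C(4, 3) = 4! / (3! * 1!)
= 24 / (6 * 1)
= 4


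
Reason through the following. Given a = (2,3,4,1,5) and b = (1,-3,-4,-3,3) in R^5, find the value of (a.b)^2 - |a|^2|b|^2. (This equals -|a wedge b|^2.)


a . b = 2*1 + 3*(-3) + 4*(-4) + 1*(-3) + 5*3
= 2 + (-9) + (-16) + (-3) + 15 = -11
|a|^2 = 2^2 + 3^2 + 4^2 + 1^2 + 5^2 = 55
|b|^2 = 1^2 + (-3)^2 + (-4)^2 + (-3)^2 + 3^2 = 44
(a.b)^2 = (-11)^2 = 121
|a|^2 * |b|^2 = 55 * 44 = 2420
Result = 121 - 2420 = -2299


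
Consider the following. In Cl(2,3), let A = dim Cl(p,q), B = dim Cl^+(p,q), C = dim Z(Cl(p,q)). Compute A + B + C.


n = 2 + 3 = 5
Total dim = 2^5 = 32
Even subalgebra dim = 2^4 = 16
n is odd, so center dim = 2
Sum = 32 + 16 + 2 = 50


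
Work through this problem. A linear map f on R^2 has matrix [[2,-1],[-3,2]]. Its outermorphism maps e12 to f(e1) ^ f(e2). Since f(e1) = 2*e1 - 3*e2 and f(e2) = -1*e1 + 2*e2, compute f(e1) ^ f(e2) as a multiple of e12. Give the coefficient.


The outermorphism of a linear map f sends e1^e2 to f(e1)^f(e2).
f(e1) = 2*e1 - 3*e2
f(e2) = -1*e1 + 2*e2
f(e1) ^ f(e2) = (2*e1 - 3*e2) ^ (-1*e1 + 2*e2)
= 2*2*e12 + (-3)*(-1)*e21
= (4 - 3)*e12
= 1*e12
Coefficient = 1


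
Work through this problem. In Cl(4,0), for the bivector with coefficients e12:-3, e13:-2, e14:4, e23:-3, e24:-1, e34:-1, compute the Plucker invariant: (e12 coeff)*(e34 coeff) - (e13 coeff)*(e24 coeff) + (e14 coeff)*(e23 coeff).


Plucker relation: af - be + cd
a*f = (-3)*(-1) = 3
b*e = (-2)*(-1) = 2
c*d = 4*(-3) = -12
af - be + cd = 3 - 2 + (-12)
= -11


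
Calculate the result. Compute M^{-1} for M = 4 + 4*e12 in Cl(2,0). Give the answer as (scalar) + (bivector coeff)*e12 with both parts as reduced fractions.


M = 4 + 4*e12, where e12^2 = -1.
Since M commutes with its reverse ~M = a - b*e12, M * ~M = a^2 - b^2*e12^2 = a^2 + b^2.
So M^{-1} = ~M / (a^2 + b^2) = (a - b*e12)/(a^2 + b^2).
a^2 + b^2 = 16 + 16 = 32
Scalar part = 4/32 = 1/8
Bivector coeff = -4/32 = -1/8
M^{-1} = 1/8 - 1/8*e12


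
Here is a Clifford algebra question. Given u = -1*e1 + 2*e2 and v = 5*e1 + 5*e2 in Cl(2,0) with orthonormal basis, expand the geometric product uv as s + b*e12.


Expand: (-1*e1 + 2*e2)(5*e1 + 5*e2)
= (-1)*5*e1e1 + (-1)*5*e1e2 + 2*5*e2e1 + 2*5*e2e2
Using e1^2 = e2^2 = 1, e2e1 = -e1e2:
Scalar part s = (-1)*5 + 2*5 = -5 + 10 = 5
Bivector part b = (-1)*5 - 2*5 = -5 - 10 = -15
uv = 5 - 15*e12


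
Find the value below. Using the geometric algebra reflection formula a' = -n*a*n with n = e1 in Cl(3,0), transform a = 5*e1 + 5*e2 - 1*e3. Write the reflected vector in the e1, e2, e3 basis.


Reflection formula: a' = -n*a*n, with n = e1 (unit vector, n^2 = 1).
For reflection through hyperplane perp to e1:
The component along e1 flips sign, others stay.
a = (5, 5, -1)
a' = (-5, 5, -1)
a' = -5*e1 + 5*e2 - 1*e3


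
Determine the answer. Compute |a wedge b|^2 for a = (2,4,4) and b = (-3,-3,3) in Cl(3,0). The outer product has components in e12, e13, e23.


a wedge b = (a1*b2 - a2*b1)*e12 + (a1*b3 - a3*b1)*e13 + (a2*b3 - a3*b2)*e23
e12 coeff: 2*(-3) - 4*(-3) = -6 - (-12) = 6
e13 coeff: 2*3 - 4*(-3) = 6 - (-12) = 18
e23 coeff: 4*3 - 4*(-3) = 12 - (-12) = 24
|a wedge b|^2 = 6^2 + 18^2 + 24^2
= 36 + 324 + 576
= 936


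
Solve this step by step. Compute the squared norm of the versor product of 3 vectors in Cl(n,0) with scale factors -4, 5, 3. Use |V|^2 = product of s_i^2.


Each vector v_i has |v_i|^2 = s_i^2
Squared scales: (-4)^2 = 16, 5^2 = 25, 3^2 = 9
|V|^2 = 16 * 25 * 9
= 3600


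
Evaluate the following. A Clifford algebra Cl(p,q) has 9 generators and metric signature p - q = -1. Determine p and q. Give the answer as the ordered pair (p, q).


We need p + q = 9 and p - q = -1.
Adding: 2p = 9 + (-1) = 8, so p = 4.
Then q = 9 - 4 = 5.
(p, q) = (4, 5)


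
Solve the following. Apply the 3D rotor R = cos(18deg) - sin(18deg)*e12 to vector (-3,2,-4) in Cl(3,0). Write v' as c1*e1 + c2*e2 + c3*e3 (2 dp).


Rotor R = cos(18deg) - sin(18deg)*e12
Rotation angle theta = 2 * 18 = 36 degrees in the e12 plane (e1 -> e2).
The component perpendicular to the plane (e3) is invariant: v'_3 = v3 = -4.00
cos(36deg) = 0.8090, sin(36deg) = 0.5878
v'_1 = v1*cos(theta) - v2*sin(theta) = -3*0.8090 - 2*0.5878 = -3.60
v'_2 = v1*sin(theta) + v2*cos(theta) = -3*0.5878 + 2*0.8090 = -0.15
v' = -3.60*e1 - 0.15*e2 - 4.00*e3


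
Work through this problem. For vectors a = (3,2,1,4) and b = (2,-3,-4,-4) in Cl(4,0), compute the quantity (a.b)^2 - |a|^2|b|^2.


a . b = 3*2 + 2*(-3) + 1*(-4) + 4*(-4)
= 6 + (-6) + (-4) + (-16) = -20
|a|^2 = 3^2 + 2^2 + 1^2 + 4^2 = 30
|b|^2 = 2^2 + (-3)^2 + (-4)^2 + (-4)^2 = 45
(a.b)^2 = (-20)^2 = 400
|a|^2 * |b|^2 = 30 * 45 = 1350
Result = 400 - 1350 = -950


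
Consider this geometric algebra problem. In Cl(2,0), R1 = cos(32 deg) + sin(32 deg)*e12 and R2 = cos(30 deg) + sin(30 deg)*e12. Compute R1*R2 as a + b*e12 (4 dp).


Same-plane rotors commute and their half-angles add:
R1*R2 = cos(a1 + a2) + sin(a1 + a2)*e12.
a1 + a2 = 32 + 30 = 62 deg
cos(62 deg) = 0.4695
sin(62 deg) = 0.8829
R1*R2 = 0.4695 + 0.8829*e12


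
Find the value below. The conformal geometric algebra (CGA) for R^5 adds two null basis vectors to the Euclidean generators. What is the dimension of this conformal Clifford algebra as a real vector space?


The conformal model of R^5 uses Cl(6,1): the 5 Euclidean generators plus two extra orthogonal generators e+ (e+^2 = +1) and e- (e-^2 = -1), from which the null vectors e0, einf are built.
Number of generators m = 5 + 2 = 7.
dim Cl(p,q) = 2^m = 2^7 = 128


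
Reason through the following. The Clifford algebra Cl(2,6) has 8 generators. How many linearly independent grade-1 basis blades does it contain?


Number of grade-k basis blades in Cl(p,q) with n = p + q is C(n, k).
n = 2 + 6 = 8
C(8, 1) = 8! / (1! * 7!)
= 40320 / (1 * 5040)
= 8


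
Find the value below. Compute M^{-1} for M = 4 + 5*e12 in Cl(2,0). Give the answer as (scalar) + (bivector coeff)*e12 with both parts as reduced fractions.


M = 4 + 5*e12, where e12^2 = -1.
Since M commutes with its reverse ~M = a - b*e12, M * ~M = a^2 - b^2*e12^2 = a^2 + b^2.
So M^{-1} = ~M / (a^2 + b^2) = (a - b*e12)/(a^2 + b^2).
a^2 + b^2 = 16 + 25 = 41
Scalar part = 4/41 = 4/41
Bivector coeff = -5/41 = -5/41
M^{-1} = 4/41 - 5/41*e12


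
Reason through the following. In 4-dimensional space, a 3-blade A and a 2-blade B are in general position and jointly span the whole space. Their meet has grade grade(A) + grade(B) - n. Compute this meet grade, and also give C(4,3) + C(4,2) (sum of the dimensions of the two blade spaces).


Meet grade = grade(A) + grade(B) - n
= 3 + 2 - 4 = 1
C(4,3) = 4
C(4,2) = 6
dim_A + dim_B = 4 + 6 = 10


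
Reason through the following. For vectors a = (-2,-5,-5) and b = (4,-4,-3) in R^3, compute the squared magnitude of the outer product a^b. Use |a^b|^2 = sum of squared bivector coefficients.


a wedge b = (a1*b2 - a2*b1)*e12 + (a1*b3 - a3*b1)*e13 + (a2*b3 - a3*b2)*e23
e12 coeff: (-2)*(-4) - (-5)*4 = 8 - (-20) = 28
e13 coeff: (-2)*(-3) - (-5)*4 = 6 - (-20) = 26
e23 coeff: (-5)*(-3) - (-5)*(-4) = 15 - 20 = -5
|a wedge b|^2 = 28^2 + 26^2 + (-5)^2
= 784 + 676 + 25
= 1485


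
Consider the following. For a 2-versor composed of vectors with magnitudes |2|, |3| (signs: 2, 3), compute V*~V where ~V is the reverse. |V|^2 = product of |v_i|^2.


Each vector v_i has |v_i|^2 = s_i^2
Squared scales: 2^2 = 4, 3^2 = 9
|V|^2 = 4 * 9
= 36


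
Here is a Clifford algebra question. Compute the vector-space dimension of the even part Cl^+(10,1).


Even subalgebra dimension = 2^(n-1)
n = 10 + 1 = 11
2^(11 - 1) = 2^10 = 1024
Verification: sum of C(11,k) for even k = 1 + 55 + 330 + 462 + 165 + 11 = 1024
Result = 1024


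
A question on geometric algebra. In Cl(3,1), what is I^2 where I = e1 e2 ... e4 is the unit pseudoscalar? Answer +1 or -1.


The pseudoscalar I = e1...e_n (product of all n generators) of Cl(p,q) satisfies I^2 = (-1)^(q + n(n-1)/2).
p = 3, q = 1, n = p + q = 4
n(n-1)/2 = 4 * 3 / 2 = 6
Exponent = q + n(n-1)/2 = 1 + 6 = 7
I^2 = (-1)^7 = -1


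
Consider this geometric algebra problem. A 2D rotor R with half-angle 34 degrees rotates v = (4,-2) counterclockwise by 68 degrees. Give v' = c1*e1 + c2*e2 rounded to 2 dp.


Rotor R = cos(34deg) - sin(34deg)*e12
Rotation angle theta = 2 * 34 = 68 degrees
v' = R*v*~R rotates v by theta.
cos(68deg) = 0.3746, sin(68deg) = 0.9272
v'_1 = 4*cos(68deg) - (-2)*sin(68deg)
= 4*0.3746 - (-2)*0.9272
= 3.35
v'_2 = 4*sin(68deg) + (-2)*cos(68deg)
= 4*0.9272 + (-2)*0.3746
= 2.96
v' = 3.35*e1 + 2.96*e2


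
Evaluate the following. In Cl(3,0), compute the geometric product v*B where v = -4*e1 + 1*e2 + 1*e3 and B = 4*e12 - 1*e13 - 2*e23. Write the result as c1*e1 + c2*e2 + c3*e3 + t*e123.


vB has grade-1 (vector) and grade-3 (trivector) parts: vB = (v _| B) + (v ^ B).
Vector part <vB>_1:
  e1: -v2*b12 - v3*b13 = -(1)*(4) - (1)*(-1) = -3
  e2: v1*b12 - v3*b23 = (-4)*(4) - (1)*(-2) = -14
  e3: v1*b13 + v2*b23 = (-4)*(-1) + (1)*(-2) = 2
Trivector part <vB>_3:
  e123: v1*b23 - v2*b13 + v3*b12 = (-4)*(-2) - (1)*(-1) + (1)*(4) = 13
vB = -3*e1 - 14*e2 + 2*e3 + 13*e123


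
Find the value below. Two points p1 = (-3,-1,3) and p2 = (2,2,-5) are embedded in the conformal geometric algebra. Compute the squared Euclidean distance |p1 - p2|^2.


p1 - p2 = (-5, -3, 8)
|p1 - p2|^2 = (-5)^2 + (-3)^2 + 8^2
= 25 + 9 + 64
= 98


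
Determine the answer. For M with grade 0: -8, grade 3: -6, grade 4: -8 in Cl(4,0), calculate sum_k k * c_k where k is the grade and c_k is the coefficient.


Grade-weighted sum = sum of grade_k * coefficient_k
0*(-8) = 0
3*(-6) = -18
4*(-8) = -32
Total = 0 + (-18) + (-32) = -50


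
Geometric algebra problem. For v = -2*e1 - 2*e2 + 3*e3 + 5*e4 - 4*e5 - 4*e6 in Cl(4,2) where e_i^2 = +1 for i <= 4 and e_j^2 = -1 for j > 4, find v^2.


v^2 = sum of c_i^2 * e_i^2
Positive signature terms (e_i^2 = +1): (-2)^2 + (-2)^2 + 3^2 + 5^2 = 42
Negative signature terms (e_j^2 = -1): (-4)^2 + (-4)^2 = 32
v^2 = 42 - 32 = 10


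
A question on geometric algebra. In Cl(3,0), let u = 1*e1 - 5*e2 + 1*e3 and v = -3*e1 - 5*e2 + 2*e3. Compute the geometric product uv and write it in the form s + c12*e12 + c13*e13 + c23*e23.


In Cl(3,0): e_i^2 = 1, e_ie_j = -e_je_i for i != j.
Scalar part = u . v = 1*(-3) + (-5)*(-5) + 1*2
= -3 + 25 + 2 = 24
e12 coeff = 1*(-5) - (-5)*(-3) = -5 - 15 = -20
e13 coeff = 1*2 - 1*(-3) = 2 - (-3) = 5
e23 coeff = (-5)*2 - 1*(-5) = -10 - (-5) = -5
uv = 24 - 20*e12 + 5*e13 - 5*e23


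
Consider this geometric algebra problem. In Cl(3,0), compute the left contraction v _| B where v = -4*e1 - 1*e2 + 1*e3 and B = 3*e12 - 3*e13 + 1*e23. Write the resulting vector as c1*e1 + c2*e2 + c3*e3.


Left contraction v _| B = <vB>_1 (grade-1 part of the geometric product vB).
Using e1_|e12 = e2, e2_|e12 = -e1, e1_|e13 = e3, e3_|e13 = -e1, e2_|e23 = e3, e3_|e23 = -e2:
e1 coeff: -v2*b12 - v3*b13 = -(-1)*(3) - (1)*(-3) = 6
e2 coeff: v1*b12 - v3*b23 = (-4)*(3) - (1)*(1) = -13
e3 coeff: v1*b13 + v2*b23 = (-4)*(-3) + (-1)*(1) = 11
v _| B = 6*e1 - 13*e2 + 11*e3
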